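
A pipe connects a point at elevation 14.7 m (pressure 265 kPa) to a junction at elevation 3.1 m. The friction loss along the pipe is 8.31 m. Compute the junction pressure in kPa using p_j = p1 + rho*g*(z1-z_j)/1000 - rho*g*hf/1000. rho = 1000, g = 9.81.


Junction pressure: p_j = p1 + rho*g*(z1 - z_j)/1000 - rho*g*hf/1000.
Elevation term = 1000*9.81*(14.7 - 3.1)/1000 = 113.796 kPa.
Friction term = 1000*9.81*8.31/1000 = 81.521 kPa.
p_j = 265 + 113.796 - 81.521 = 297.27 kPa.

297.27


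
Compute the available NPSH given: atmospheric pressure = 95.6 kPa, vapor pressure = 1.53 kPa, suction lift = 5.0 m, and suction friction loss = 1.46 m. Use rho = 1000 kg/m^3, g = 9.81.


NPSHa = p_atm/(rho*g) - z_s - hf_s - p_vap/(rho*g).
p_atm/(rho*g) = 95.6*1000 / (1000*9.81) = 9.745 m.
p_vap/(rho*g) = 1.53*1000 / (1000*9.81) = 0.156 m.
NPSHa = 9.745 - 5.0 - 1.46 - 0.156
      = 3.13 m.

3.13


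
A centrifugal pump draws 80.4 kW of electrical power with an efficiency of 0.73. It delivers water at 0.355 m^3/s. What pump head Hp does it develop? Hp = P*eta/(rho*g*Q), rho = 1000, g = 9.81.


Pump head formula: Hp = P * eta / (rho * g * Q).
Numerator: P * eta = 80.4 * 1000 * 0.73 = 58692.0 W.
Denominator: rho * g * Q = 1000 * 9.81 * 0.355 = 3482.55.
Hp = 58692.0 / 3482.55 = 16.85 m.

16.85


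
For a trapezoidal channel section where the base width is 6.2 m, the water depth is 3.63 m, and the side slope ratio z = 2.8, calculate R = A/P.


For a trapezoidal section with side slope z:
A = (b + z*y)*y = (6.2 + 2.8*3.63)*3.63 = 59.401 m^2.
P = b + 2*y*sqrt(1 + z^2) = 6.2 + 2*3.63*sqrt(1 + 2.8^2) = 27.786 m.
R = A/P = 59.401 / 27.786 = 2.1379 m.

2.1379


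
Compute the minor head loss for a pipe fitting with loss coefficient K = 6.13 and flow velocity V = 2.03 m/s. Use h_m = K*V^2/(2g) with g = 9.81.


Minor loss formula: h_m = K * V^2/(2g).
V^2 = 2.03^2 = 4.1209.
V^2/(2g) = 4.1209 / 19.62 = 0.21 m.
h_m = 6.13 * 0.21 = 1.2875 m.

1.2875


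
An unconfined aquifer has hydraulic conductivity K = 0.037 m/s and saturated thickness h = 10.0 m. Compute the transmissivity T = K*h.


Transmissivity is defined as T = K * h.
T = 0.037 * 10.0
  = 0.37 m^2/s.

0.37


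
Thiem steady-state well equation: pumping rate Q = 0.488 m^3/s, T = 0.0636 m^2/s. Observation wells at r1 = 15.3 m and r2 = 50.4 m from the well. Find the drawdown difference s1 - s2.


Thiem equation: s1 - s2 = Q/(2*pi*T) * ln(r2/r1).
ln(r2/r1) = ln(50.4/15.3) = 1.1921.
Q/(2*pi*T) = 0.488 / (2*pi*0.0636) = 0.488 / 0.3996 = 1.2212.
s1 - s2 = 1.2212 * 1.1921 = 1.4558 m.

1.4558


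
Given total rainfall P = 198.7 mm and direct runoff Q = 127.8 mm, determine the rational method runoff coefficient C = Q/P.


The runoff coefficient C = runoff depth / rainfall depth.
C = 127.8 / 198.7
  = 0.6432.

0.6432


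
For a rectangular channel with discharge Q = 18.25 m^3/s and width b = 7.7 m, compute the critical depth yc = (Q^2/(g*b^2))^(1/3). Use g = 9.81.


Using yc = (Q^2 / (g * b^2))^(1/3):
Q^2 = 18.25^2 = 333.06.
g * b^2 = 9.81 * 7.7^2 = 9.81 * 59.29 = 581.63.
Q^2 / (g*b^2) = 333.06 / 581.63 = 0.5726.
yc = 0.5726^(1/3) = 0.8304 m.

0.8304


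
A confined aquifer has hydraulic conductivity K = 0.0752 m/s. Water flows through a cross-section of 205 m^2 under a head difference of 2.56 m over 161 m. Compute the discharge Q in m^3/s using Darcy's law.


Darcy's law: Q = K * A * i, where i = dh/L.
Hydraulic gradient i = 2.56 / 161 = 0.015901.
Q = 0.0752 * 205 * 0.015901
  = 0.2451 m^3/s.

0.2451


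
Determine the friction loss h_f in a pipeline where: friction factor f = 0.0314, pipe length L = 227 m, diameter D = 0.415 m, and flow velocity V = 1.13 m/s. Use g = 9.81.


Darcy-Weisbach equation: h_f = f * (L/D) * V^2/(2g).
f * L/D = 0.0314 * 227/0.415 = 17.1754.
V^2/(2g) = 1.13^2 / (2*9.81) = 1.2769 / 19.62 = 0.0651 m.
h_f = 17.1754 * 0.0651 = 1.118 m.

1.118


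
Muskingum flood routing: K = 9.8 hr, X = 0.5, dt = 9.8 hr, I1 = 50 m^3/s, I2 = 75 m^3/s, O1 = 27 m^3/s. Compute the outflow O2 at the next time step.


Muskingum coefficients:
denom = 2*K*(1-X) + dt = 2*9.8*(1-0.5) + 9.8 = 19.6.
C0 = (dt - 2*K*X)/denom = (9.8 - 2*9.8*0.5)/19.6 = 0.0.
C1 = (dt + 2*K*X)/denom = (9.8 + 2*9.8*0.5)/19.6 = 1.0.
C2 = (2*K*(1-X) - dt)/denom = 0.0.
O2 = C0*I2 + C1*I1 + C2*O1
   = 0.0*75 + 1.0*50 + 0.0*27
   = 50.0 m^3/s.

50.0


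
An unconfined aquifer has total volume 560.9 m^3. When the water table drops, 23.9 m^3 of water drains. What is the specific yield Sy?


Specific yield Sy = Volume drained / Total volume.
Sy = 23.9 / 560.9
   = 0.0426.

0.0426


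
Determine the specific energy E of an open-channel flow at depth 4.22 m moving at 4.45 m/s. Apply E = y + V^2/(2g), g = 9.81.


Specific energy E = y + V^2/(2g).
Velocity head = V^2/(2g) = 4.45^2 / (2*9.81) = 19.8025 / 19.62 = 1.0093 m.
E = 4.22 + 1.0093 = 5.2293 m.

5.2293


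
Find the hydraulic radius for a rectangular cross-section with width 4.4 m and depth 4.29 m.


For a rectangular section:
Flow area A = b * y = 4.4 * 4.29 = 18.88 m^2.
Wetted perimeter P = b + 2y = 4.4 + 2*4.29 = 12.98 m.
Hydraulic radius R = A/P = 18.88 / 12.98 = 1.4542 m.

1.4542


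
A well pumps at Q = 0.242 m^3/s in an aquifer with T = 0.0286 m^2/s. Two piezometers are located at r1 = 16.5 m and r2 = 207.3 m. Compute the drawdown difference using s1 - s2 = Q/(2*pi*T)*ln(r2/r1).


Thiem equation: s1 - s2 = Q/(2*pi*T) * ln(r2/r1).
ln(r2/r1) = ln(207.3/16.5) = 2.5308.
Q/(2*pi*T) = 0.242 / (2*pi*0.0286) = 0.242 / 0.1797 = 1.3467.
s1 - s2 = 1.3467 * 2.5308 = 3.4082 m.

3.4082


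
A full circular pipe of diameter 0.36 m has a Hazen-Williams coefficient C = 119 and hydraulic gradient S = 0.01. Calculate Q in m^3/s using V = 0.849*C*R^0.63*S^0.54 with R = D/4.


For a full circular pipe, R = D/4 = 0.36/4 = 0.09 m.
V = 0.849 * 119 * 0.09^0.63 * 0.01^0.54
  = 0.849 * 119 * 0.219368 * 0.083176
  = 1.8434 m/s.
Pipe area A = pi*D^2/4 = pi*0.36^2/4 = 0.1018 m^2.
Q = A * V = 0.1018 * 1.8434 = 0.1876 m^3/s.

0.1876


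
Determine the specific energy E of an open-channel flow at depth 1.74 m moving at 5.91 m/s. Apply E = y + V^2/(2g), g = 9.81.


Specific energy E = y + V^2/(2g).
Velocity head = V^2/(2g) = 5.91^2 / (2*9.81) = 34.9281 / 19.62 = 1.7802 m.
E = 1.74 + 1.7802 = 3.5202 m.

3.5202


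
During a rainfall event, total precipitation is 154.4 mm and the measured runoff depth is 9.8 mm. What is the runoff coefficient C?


The runoff coefficient C = runoff depth / rainfall depth.
C = 9.8 / 154.4
  = 0.0635.

0.0635


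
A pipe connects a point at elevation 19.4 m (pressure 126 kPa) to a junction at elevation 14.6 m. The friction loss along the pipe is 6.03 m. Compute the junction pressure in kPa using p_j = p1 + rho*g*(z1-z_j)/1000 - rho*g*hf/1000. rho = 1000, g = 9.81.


Junction pressure: p_j = p1 + rho*g*(z1 - z_j)/1000 - rho*g*hf/1000.
Elevation term = 1000*9.81*(19.4 - 14.6)/1000 = 47.088 kPa.
Friction term = 1000*9.81*6.03/1000 = 59.154 kPa.
p_j = 126 + 47.088 - 59.154 = 113.93 kPa.

113.93


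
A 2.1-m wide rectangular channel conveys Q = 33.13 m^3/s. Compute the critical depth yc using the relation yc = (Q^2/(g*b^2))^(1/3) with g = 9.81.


Using yc = (Q^2 / (g * b^2))^(1/3):
Q^2 = 33.13^2 = 1097.6.
g * b^2 = 9.81 * 2.1^2 = 9.81 * 4.41 = 43.26.
Q^2 / (g*b^2) = 1097.6 / 43.26 = 25.3722.
yc = 25.3722^(1/3) = 2.9384 m.

2.9384


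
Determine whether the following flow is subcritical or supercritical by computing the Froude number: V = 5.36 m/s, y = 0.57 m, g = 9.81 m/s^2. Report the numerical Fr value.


The Froude number is defined as Fr = V / sqrt(g*y).
g*y = 9.81 * 0.57 = 5.5917.
sqrt(g*y) = sqrt(5.5917) = 2.3647.
Fr = 5.36 / 2.3647 = 2.2667.
Since Fr > 1, the flow is supercritical.

2.2667


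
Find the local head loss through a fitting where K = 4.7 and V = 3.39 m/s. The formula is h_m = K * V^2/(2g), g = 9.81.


Minor loss formula: h_m = K * V^2/(2g).
V^2 = 3.39^2 = 11.4921.
V^2/(2g) = 11.4921 / 19.62 = 0.5857 m.
h_m = 4.7 * 0.5857 = 2.7529 m.

2.7529


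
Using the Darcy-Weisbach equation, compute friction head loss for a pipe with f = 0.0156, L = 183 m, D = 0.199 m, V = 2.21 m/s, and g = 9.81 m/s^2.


Darcy-Weisbach equation: h_f = f * (L/D) * V^2/(2g).
f * L/D = 0.0156 * 183/0.199 = 14.3457.
V^2/(2g) = 2.21^2 / (2*9.81) = 4.8841 / 19.62 = 0.2489 m.
h_f = 14.3457 * 0.2489 = 3.571 m.

3.571


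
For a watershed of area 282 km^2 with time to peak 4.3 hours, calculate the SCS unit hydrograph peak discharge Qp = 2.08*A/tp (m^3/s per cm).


SCS formula: Qp = 2.08 * A / tp.
Qp = 2.08 * 282 / 4.3
   = 586.56 / 4.3
   = 136.41 m^3/s per cm.

136.41


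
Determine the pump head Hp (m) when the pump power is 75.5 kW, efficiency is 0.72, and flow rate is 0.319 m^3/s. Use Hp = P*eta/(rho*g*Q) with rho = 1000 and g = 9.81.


Pump head formula: Hp = P * eta / (rho * g * Q).
Numerator: P * eta = 75.5 * 1000 * 0.72 = 54360.0 W.
Denominator: rho * g * Q = 1000 * 9.81 * 0.319 = 3129.39.
Hp = 54360.0 / 3129.39 = 17.37 m.

17.37


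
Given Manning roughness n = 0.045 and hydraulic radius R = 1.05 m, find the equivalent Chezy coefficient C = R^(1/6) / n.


The Chezy coefficient relates to Manning's n through C = R^(1/6) / n.
R^(1/6) = 1.05^(1/6) = 1.008165.
C = 1.008165 / 0.045 = 22.4 m^(1/2)/s.

22.4


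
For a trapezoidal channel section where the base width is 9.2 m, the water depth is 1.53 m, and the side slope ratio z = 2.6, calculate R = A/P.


For a trapezoidal section with side slope z:
A = (b + z*y)*y = (9.2 + 2.6*1.53)*1.53 = 20.162 m^2.
P = b + 2*y*sqrt(1 + z^2) = 9.2 + 2*1.53*sqrt(1 + 2.6^2) = 17.724 m.
R = A/P = 20.162 / 17.724 = 1.1376 m.

1.1376


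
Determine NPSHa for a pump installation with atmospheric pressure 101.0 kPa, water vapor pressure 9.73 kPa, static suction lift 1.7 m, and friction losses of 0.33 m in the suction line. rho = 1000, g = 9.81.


NPSHa = p_atm/(rho*g) - z_s - hf_s - p_vap/(rho*g).
p_atm/(rho*g) = 101.0*1000 / (1000*9.81) = 10.296 m.
p_vap/(rho*g) = 9.73*1000 / (1000*9.81) = 0.992 m.
NPSHa = 10.296 - 1.7 - 0.33 - 0.992
      = 7.27 m.

7.27


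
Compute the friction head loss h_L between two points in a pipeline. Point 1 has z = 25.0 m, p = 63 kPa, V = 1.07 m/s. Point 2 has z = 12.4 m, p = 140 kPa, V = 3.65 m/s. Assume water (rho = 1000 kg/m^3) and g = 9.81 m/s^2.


Total head at each section: H = z + p/(rho*g) + V^2/(2g).
H1 = 25.0 + 63*1000/(1000*9.81) + 1.07^2/(2*9.81)
   = 25.0 + 6.422 + 0.0584
   = 31.48 m.
H2 = 12.4 + 140*1000/(1000*9.81) + 3.65^2/(2*9.81)
   = 12.4 + 14.271 + 0.679
   = 27.35 m.
h_L = H1 - H2 = 31.48 - 27.35 = 4.13 m.

4.13


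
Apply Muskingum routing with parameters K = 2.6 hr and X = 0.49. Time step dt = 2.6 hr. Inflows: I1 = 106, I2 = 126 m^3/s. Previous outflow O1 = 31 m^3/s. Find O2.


Muskingum coefficients:
denom = 2*K*(1-X) + dt = 2*2.6*(1-0.49) + 2.6 = 5.252.
C0 = (dt - 2*K*X)/denom = (2.6 - 2*2.6*0.49)/5.252 = 0.0099.
C1 = (dt + 2*K*X)/denom = (2.6 + 2*2.6*0.49)/5.252 = 0.9802.
C2 = (2*K*(1-X) - dt)/denom = 0.0099.
O2 = C0*I2 + C1*I1 + C2*O1
   = 0.0099*126 + 0.9802*106 + 0.0099*31
   = 105.46 m^3/s.

105.46


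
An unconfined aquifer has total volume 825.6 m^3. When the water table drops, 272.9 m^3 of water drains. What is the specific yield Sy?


Specific yield Sy = Volume drained / Total volume.
Sy = 272.9 / 825.6
   = 0.3305.

0.3305


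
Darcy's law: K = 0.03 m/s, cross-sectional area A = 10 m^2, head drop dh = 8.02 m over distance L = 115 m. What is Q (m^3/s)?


Darcy's law: Q = K * A * i, where i = dh/L.
Hydraulic gradient i = 8.02 / 115 = 0.069739.
Q = 0.03 * 10 * 0.069739
  = 0.0209 m^3/s.

0.0209


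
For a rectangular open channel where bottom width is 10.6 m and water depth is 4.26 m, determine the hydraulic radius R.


For a rectangular section:
Flow area A = b * y = 10.6 * 4.26 = 45.16 m^2.
Wetted perimeter P = b + 2y = 10.6 + 2*4.26 = 19.12 m.
Hydraulic radius R = A/P = 45.16 / 19.12 = 2.3617 m.

2.3617


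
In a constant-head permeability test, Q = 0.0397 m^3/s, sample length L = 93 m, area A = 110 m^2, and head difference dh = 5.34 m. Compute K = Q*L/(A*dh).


From K = Q*L / (A*dh):
Numerator: Q*L = 0.0397 * 93 = 3.6921.
Denominator: A*dh = 110 * 5.34 = 587.4.
K = 3.6921 / 587.4 = 0.006285 m/s.

0.006285


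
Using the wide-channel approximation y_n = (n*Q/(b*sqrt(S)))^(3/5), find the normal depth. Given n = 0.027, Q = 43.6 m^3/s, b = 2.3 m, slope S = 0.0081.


We use the wide-channel approximation y_n = (n*Q/(b*sqrt(S)))^(3/5).
sqrt(S) = sqrt(0.0081) = 0.09.
Numerator: n*Q = 0.027 * 43.6 = 1.1772.
Denominator: b*sqrt(S) = 2.3 * 0.09 = 0.207.
arg = 5.687.
y_n = 5.687^(3/5) = 2.8374 m.

2.8374


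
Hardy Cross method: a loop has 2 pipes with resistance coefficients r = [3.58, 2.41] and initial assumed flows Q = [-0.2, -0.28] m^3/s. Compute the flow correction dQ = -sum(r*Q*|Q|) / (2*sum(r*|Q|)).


Numerator terms (r*Q*|Q|): 3.58*-0.2*|-0.2| = -0.1432; 2.41*-0.28*|-0.28| = -0.1889.
Sum of numerator = -0.3321.
Denominator terms (r*|Q|): 3.58*|-0.2| = 0.716; 2.41*|-0.28| = 0.6748.
2 * sum of denominator = 2 * 1.3908 = 2.7816.
dQ = --0.3321 / 2.7816 = 0.1194 m^3/s.

0.1194


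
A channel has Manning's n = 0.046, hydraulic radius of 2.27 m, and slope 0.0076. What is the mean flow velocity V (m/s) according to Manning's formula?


Manning's equation gives V = (1/n) * R^(2/3) * S^(1/2).
First, compute R^(2/3) = 2.27^(2/3) = 1.7272.
Next, S^(1/2) = 0.0076^(1/2) = 0.087178.
Then 1/n = 1/0.046 = 21.74.
V = 21.74 * 1.7272 * 0.087178 = 3.2734 m/s.

3.2734


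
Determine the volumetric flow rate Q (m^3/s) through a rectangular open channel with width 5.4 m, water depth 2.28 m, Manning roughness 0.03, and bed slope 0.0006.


For a rectangular channel, the cross-sectional area A = b * y = 5.4 * 2.28 = 12.31 m^2.
The wetted perimeter P = b + 2y = 5.4 + 2*2.28 = 9.96 m.
Hydraulic radius R = A/P = 12.31/9.96 = 1.2361 m.
Velocity V = (1/n)*R^(2/3)*S^(1/2) = (1/0.03)*1.2361^(2/3)*0.0006^(1/2) = 0.9404 m/s.
Discharge Q = A * V = 12.31 * 0.9404 = 11.579 m^3/s.

11.579


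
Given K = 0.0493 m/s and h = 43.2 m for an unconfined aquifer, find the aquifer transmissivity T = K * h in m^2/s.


Transmissivity is defined as T = K * h.
T = 0.0493 * 43.2
  = 2.1298 m^2/s.

2.1298


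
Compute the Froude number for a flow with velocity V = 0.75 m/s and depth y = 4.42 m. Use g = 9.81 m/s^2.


The Froude number is defined as Fr = V / sqrt(g*y).
g*y = 9.81 * 4.42 = 43.3602.
sqrt(g*y) = sqrt(43.3602) = 6.5848.
Fr = 0.75 / 6.5848 = 0.1139.

0.1139


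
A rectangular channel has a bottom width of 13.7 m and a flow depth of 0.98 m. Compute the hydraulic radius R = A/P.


For a rectangular section:
Flow area A = b * y = 13.7 * 0.98 = 13.43 m^2.
Wetted perimeter P = b + 2y = 13.7 + 2*0.98 = 15.66 m.
Hydraulic radius R = A/P = 13.43 / 15.66 = 0.8573 m.

0.8573


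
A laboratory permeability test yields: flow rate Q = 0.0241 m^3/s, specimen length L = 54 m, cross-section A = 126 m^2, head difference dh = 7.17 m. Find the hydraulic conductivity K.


From K = Q*L / (A*dh):
Numerator: Q*L = 0.0241 * 54 = 1.3014.
Denominator: A*dh = 126 * 7.17 = 903.42.
K = 1.3014 / 903.42 = 0.001441 m/s.

0.001441


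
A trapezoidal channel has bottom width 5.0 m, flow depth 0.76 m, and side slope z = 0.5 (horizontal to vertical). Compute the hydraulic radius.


For a trapezoidal section with side slope z:
A = (b + z*y)*y = (5.0 + 0.5*0.76)*0.76 = 4.089 m^2.
P = b + 2*y*sqrt(1 + z^2) = 5.0 + 2*0.76*sqrt(1 + 0.5^2) = 6.699 m.
R = A/P = 4.089 / 6.699 = 0.6103 m.

0.6103


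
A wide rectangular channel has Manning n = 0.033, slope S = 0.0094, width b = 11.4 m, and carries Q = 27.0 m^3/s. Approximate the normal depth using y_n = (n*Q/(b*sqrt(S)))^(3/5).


We use the wide-channel approximation y_n = (n*Q/(b*sqrt(S)))^(3/5).
sqrt(S) = sqrt(0.0094) = 0.096954.
Numerator: n*Q = 0.033 * 27.0 = 0.891.
Denominator: b*sqrt(S) = 11.4 * 0.096954 = 1.105276.
arg = 0.8061.
y_n = 0.8061^(3/5) = 0.8787 m.

0.8787


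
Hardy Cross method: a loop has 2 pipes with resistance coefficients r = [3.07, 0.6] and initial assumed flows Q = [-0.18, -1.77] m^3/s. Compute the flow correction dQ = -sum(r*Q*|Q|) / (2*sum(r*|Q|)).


Numerator terms (r*Q*|Q|): 3.07*-0.18*|-0.18| = -0.0995; 0.6*-1.77*|-1.77| = -1.8797.
Sum of numerator = -1.9792.
Denominator terms (r*|Q|): 3.07*|-0.18| = 0.5526; 0.6*|-1.77| = 1.062.
2 * sum of denominator = 2 * 1.6146 = 3.2292.
dQ = --1.9792 / 3.2292 = 0.6129 m^3/s.

0.6129


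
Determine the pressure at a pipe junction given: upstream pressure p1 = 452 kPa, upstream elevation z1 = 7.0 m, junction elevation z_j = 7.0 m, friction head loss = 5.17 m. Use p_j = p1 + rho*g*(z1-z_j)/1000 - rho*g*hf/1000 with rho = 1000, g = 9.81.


Junction pressure: p_j = p1 + rho*g*(z1 - z_j)/1000 - rho*g*hf/1000.
Elevation term = 1000*9.81*(7.0 - 7.0)/1000 = 0.0 kPa.
Friction term = 1000*9.81*5.17/1000 = 50.718 kPa.
p_j = 452 + 0.0 - 50.718 = 401.28 kPa.

401.28


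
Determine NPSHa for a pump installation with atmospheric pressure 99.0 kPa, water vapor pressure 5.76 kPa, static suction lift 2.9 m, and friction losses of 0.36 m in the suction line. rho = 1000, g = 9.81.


NPSHa = p_atm/(rho*g) - z_s - hf_s - p_vap/(rho*g).
p_atm/(rho*g) = 99.0*1000 / (1000*9.81) = 10.092 m.
p_vap/(rho*g) = 5.76*1000 / (1000*9.81) = 0.587 m.
NPSHa = 10.092 - 2.9 - 0.36 - 0.587
      = 6.24 m.

6.24


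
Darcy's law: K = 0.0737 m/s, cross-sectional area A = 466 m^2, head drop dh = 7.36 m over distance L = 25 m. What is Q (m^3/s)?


Darcy's law: Q = K * A * i, where i = dh/L.
Hydraulic gradient i = 7.36 / 25 = 0.2944.
Q = 0.0737 * 466 * 0.2944
  = 10.1109 m^3/s.

10.1109


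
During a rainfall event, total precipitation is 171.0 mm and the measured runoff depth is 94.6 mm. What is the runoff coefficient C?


The runoff coefficient C = runoff depth / rainfall depth.
C = 94.6 / 171.0
  = 0.5532.

0.5532


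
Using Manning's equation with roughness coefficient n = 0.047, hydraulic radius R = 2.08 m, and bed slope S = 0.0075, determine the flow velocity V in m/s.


Manning's equation gives V = (1/n) * R^(2/3) * S^(1/2).
First, compute R^(2/3) = 2.08^(2/3) = 1.6295.
Next, S^(1/2) = 0.0075^(1/2) = 0.086603.
Then 1/n = 1/0.047 = 21.28.
V = 21.28 * 1.6295 * 0.086603 = 3.0024 m/s.

3.0024


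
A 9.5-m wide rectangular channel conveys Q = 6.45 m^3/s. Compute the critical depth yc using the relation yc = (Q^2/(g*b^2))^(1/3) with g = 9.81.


Using yc = (Q^2 / (g * b^2))^(1/3):
Q^2 = 6.45^2 = 41.6.
g * b^2 = 9.81 * 9.5^2 = 9.81 * 90.25 = 885.35.
Q^2 / (g*b^2) = 41.6 / 885.35 = 0.047.
yc = 0.047^(1/3) = 0.3609 m.

0.3609


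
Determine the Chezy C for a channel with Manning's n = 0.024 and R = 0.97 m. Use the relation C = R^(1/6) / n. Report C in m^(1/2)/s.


The Chezy coefficient relates to Manning's n through C = R^(1/6) / n.
R^(1/6) = 0.97^(1/6) = 0.994936.
C = 0.994936 / 0.024 = 41.46 m^(1/2)/s.

41.46


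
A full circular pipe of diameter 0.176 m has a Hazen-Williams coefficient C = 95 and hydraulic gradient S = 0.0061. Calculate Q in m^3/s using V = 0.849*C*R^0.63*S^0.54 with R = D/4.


For a full circular pipe, R = D/4 = 0.176/4 = 0.044 m.
V = 0.849 * 95 * 0.044^0.63 * 0.0061^0.54
  = 0.849 * 95 * 0.139758 * 0.063691
  = 0.7179 m/s.
Pipe area A = pi*D^2/4 = pi*0.176^2/4 = 0.0243 m^2.
Q = A * V = 0.0243 * 0.7179 = 0.0175 m^3/s.

0.0175


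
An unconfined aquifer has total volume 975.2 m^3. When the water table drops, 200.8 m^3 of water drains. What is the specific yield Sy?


Specific yield Sy = Volume drained / Total volume.
Sy = 200.8 / 975.2
   = 0.2059.

0.2059


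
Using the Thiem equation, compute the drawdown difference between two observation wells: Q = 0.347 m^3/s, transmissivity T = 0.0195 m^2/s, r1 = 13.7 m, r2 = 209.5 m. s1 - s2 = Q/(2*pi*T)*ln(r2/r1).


Thiem equation: s1 - s2 = Q/(2*pi*T) * ln(r2/r1).
ln(r2/r1) = ln(209.5/13.7) = 2.7273.
Q/(2*pi*T) = 0.347 / (2*pi*0.0195) = 0.347 / 0.1225 = 2.8321.
s1 - s2 = 2.8321 * 2.7273 = 7.7242 m.

7.7242


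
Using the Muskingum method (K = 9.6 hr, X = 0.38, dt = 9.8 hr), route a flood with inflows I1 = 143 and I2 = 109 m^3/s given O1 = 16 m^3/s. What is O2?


Muskingum coefficients:
denom = 2*K*(1-X) + dt = 2*9.6*(1-0.38) + 9.8 = 21.704.
C0 = (dt - 2*K*X)/denom = (9.8 - 2*9.6*0.38)/21.704 = 0.1154.
C1 = (dt + 2*K*X)/denom = (9.8 + 2*9.6*0.38)/21.704 = 0.7877.
C2 = (2*K*(1-X) - dt)/denom = 0.0969.
O2 = C0*I2 + C1*I1 + C2*O1
   = 0.1154*109 + 0.7877*143 + 0.0969*16
   = 126.77 m^3/s.

126.77


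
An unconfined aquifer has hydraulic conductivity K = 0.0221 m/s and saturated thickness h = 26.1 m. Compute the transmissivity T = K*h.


Transmissivity is defined as T = K * h.
T = 0.0221 * 26.1
  = 0.5768 m^2/s.

0.5768


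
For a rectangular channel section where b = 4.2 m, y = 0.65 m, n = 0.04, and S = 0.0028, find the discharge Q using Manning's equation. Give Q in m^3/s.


For a rectangular channel, the cross-sectional area A = b * y = 4.2 * 0.65 = 2.73 m^2.
The wetted perimeter P = b + 2y = 4.2 + 2*0.65 = 5.5 m.
Hydraulic radius R = A/P = 2.73/5.5 = 0.4964 m.
Velocity V = (1/n)*R^(2/3)*S^(1/2) = (1/0.04)*0.4964^(2/3)*0.0028^(1/2) = 0.8293 m/s.
Discharge Q = A * V = 2.73 * 0.8293 = 2.264 m^3/s.

2.264


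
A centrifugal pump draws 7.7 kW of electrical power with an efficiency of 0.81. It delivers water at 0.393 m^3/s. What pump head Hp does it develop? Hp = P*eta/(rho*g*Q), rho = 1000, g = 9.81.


Pump head formula: Hp = P * eta / (rho * g * Q).
Numerator: P * eta = 7.7 * 1000 * 0.81 = 6237.0 W.
Denominator: rho * g * Q = 1000 * 9.81 * 0.393 = 3855.33.
Hp = 6237.0 / 3855.33 = 1.62 m.

1.62


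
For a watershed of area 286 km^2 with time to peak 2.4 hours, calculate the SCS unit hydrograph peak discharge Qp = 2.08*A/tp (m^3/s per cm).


SCS formula: Qp = 2.08 * A / tp.
Qp = 2.08 * 286 / 2.4
   = 594.88 / 2.4
   = 247.87 m^3/s per cm.

247.87


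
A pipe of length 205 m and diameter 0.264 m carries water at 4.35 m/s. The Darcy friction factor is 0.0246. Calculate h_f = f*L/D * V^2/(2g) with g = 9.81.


Darcy-Weisbach equation: h_f = f * (L/D) * V^2/(2g).
f * L/D = 0.0246 * 205/0.264 = 19.1023.
V^2/(2g) = 4.35^2 / (2*9.81) = 18.9225 / 19.62 = 0.9644 m.
h_f = 19.1023 * 0.9644 = 18.423 m.

18.423


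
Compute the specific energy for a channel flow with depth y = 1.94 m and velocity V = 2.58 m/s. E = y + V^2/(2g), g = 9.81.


Specific energy E = y + V^2/(2g).
Velocity head = V^2/(2g) = 2.58^2 / (2*9.81) = 6.6564 / 19.62 = 0.3393 m.
E = 1.94 + 0.3393 = 2.2793 m.

2.2793


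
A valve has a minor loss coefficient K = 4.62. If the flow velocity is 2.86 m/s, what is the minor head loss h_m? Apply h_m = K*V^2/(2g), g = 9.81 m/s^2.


Minor loss formula: h_m = K * V^2/(2g).
V^2 = 2.86^2 = 8.1796.
V^2/(2g) = 8.1796 / 19.62 = 0.4169 m.
h_m = 4.62 * 0.4169 = 1.9261 m.

1.9261


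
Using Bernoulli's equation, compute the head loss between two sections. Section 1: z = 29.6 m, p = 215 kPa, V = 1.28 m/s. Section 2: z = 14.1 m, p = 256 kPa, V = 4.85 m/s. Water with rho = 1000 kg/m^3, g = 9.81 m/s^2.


Total head at each section: H = z + p/(rho*g) + V^2/(2g).
H1 = 29.6 + 215*1000/(1000*9.81) + 1.28^2/(2*9.81)
   = 29.6 + 21.916 + 0.0835
   = 51.6 m.
H2 = 14.1 + 256*1000/(1000*9.81) + 4.85^2/(2*9.81)
   = 14.1 + 26.096 + 1.1989
   = 41.395 m.
h_L = H1 - H2 = 51.6 - 41.395 = 10.205 m.

10.205


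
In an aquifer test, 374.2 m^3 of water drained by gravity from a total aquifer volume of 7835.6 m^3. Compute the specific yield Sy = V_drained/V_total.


Specific yield Sy = Volume drained / Total volume.
Sy = 374.2 / 7835.6
   = 0.0478.

0.0478


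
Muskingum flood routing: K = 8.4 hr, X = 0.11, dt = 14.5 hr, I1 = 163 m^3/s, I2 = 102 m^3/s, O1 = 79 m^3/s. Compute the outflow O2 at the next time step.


Muskingum coefficients:
denom = 2*K*(1-X) + dt = 2*8.4*(1-0.11) + 14.5 = 29.452.
C0 = (dt - 2*K*X)/denom = (14.5 - 2*8.4*0.11)/29.452 = 0.4296.
C1 = (dt + 2*K*X)/denom = (14.5 + 2*8.4*0.11)/29.452 = 0.5551.
C2 = (2*K*(1-X) - dt)/denom = 0.0153.
O2 = C0*I2 + C1*I1 + C2*O1
   = 0.4296*102 + 0.5551*163 + 0.0153*79
   = 135.51 m^3/s.

135.51


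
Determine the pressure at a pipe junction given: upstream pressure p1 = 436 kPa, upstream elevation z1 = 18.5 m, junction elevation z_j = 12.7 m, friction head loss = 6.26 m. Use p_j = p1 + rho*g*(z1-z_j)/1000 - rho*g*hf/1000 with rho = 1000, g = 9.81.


Junction pressure: p_j = p1 + rho*g*(z1 - z_j)/1000 - rho*g*hf/1000.
Elevation term = 1000*9.81*(18.5 - 12.7)/1000 = 56.898 kPa.
Friction term = 1000*9.81*6.26/1000 = 61.411 kPa.
p_j = 436 + 56.898 - 61.411 = 431.49 kPa.

431.49


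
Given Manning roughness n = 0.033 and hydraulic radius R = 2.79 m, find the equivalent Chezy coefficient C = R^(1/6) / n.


The Chezy coefficient relates to Manning's n through C = R^(1/6) / n.
R^(1/6) = 2.79^(1/6) = 1.186499.
C = 1.186499 / 0.033 = 35.95 m^(1/2)/s.

35.95


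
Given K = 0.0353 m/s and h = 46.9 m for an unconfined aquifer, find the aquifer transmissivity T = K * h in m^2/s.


Transmissivity is defined as T = K * h.
T = 0.0353 * 46.9
  = 1.6556 m^2/s.

1.6556


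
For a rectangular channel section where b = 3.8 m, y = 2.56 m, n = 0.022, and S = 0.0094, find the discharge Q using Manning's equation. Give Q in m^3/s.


For a rectangular channel, the cross-sectional area A = b * y = 3.8 * 2.56 = 9.73 m^2.
The wetted perimeter P = b + 2y = 3.8 + 2*2.56 = 8.92 m.
Hydraulic radius R = A/P = 9.73/8.92 = 1.0906 m.
Velocity V = (1/n)*R^(2/3)*S^(1/2) = (1/0.022)*1.0906^(2/3)*0.0094^(1/2) = 4.6692 m/s.
Discharge Q = A * V = 9.73 * 4.6692 = 45.422 m^3/s.

45.422


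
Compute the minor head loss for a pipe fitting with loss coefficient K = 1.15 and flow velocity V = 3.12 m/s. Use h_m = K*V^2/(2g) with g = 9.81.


Minor loss formula: h_m = K * V^2/(2g).
V^2 = 3.12^2 = 9.7344.
V^2/(2g) = 9.7344 / 19.62 = 0.4961 m.
h_m = 1.15 * 0.4961 = 0.5706 m.

0.5706


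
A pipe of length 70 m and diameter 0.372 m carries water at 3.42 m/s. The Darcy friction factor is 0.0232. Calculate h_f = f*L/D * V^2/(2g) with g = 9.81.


Darcy-Weisbach equation: h_f = f * (L/D) * V^2/(2g).
f * L/D = 0.0232 * 70/0.372 = 4.3656.
V^2/(2g) = 3.42^2 / (2*9.81) = 11.6964 / 19.62 = 0.5961 m.
h_f = 4.3656 * 0.5961 = 2.603 m.

2.603


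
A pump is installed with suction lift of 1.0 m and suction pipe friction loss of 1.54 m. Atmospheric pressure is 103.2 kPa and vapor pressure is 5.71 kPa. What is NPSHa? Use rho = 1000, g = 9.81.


NPSHa = p_atm/(rho*g) - z_s - hf_s - p_vap/(rho*g).
p_atm/(rho*g) = 103.2*1000 / (1000*9.81) = 10.52 m.
p_vap/(rho*g) = 5.71*1000 / (1000*9.81) = 0.582 m.
NPSHa = 10.52 - 1.0 - 1.54 - 0.582
      = 7.4 m.

7.4


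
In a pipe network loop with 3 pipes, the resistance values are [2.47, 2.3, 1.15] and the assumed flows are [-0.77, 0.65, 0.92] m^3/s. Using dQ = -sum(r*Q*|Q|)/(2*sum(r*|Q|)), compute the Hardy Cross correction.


Numerator terms (r*Q*|Q|): 2.47*-0.77*|-0.77| = -1.4645; 2.3*0.65*|0.65| = 0.9718; 1.15*0.92*|0.92| = 0.9734.
Sum of numerator = 0.4806.
Denominator terms (r*|Q|): 2.47*|-0.77| = 1.9019; 2.3*|0.65| = 1.495; 1.15*|0.92| = 1.058.
2 * sum of denominator = 2 * 4.4549 = 8.9098.
dQ = -0.4806 / 8.9098 = -0.0539 m^3/s.

-0.0539


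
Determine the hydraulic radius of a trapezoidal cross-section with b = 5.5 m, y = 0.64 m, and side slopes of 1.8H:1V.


For a trapezoidal section with side slope z:
A = (b + z*y)*y = (5.5 + 1.8*0.64)*0.64 = 4.257 m^2.
P = b + 2*y*sqrt(1 + z^2) = 5.5 + 2*0.64*sqrt(1 + 1.8^2) = 8.136 m.
R = A/P = 4.257 / 8.136 = 0.5233 m.

0.5233


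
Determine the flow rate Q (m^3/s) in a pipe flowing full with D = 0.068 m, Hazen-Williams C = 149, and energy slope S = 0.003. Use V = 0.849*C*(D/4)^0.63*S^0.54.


For a full circular pipe, R = D/4 = 0.068/4 = 0.017 m.
V = 0.849 * 149 * 0.017^0.63 * 0.003^0.54
  = 0.849 * 149 * 0.076768 * 0.043416
  = 0.4216 m/s.
Pipe area A = pi*D^2/4 = pi*0.068^2/4 = 0.0036 m^2.
Q = A * V = 0.0036 * 0.4216 = 0.0015 m^3/s.

0.0015


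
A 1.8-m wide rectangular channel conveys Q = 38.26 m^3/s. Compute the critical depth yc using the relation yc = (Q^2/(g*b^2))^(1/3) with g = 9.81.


Using yc = (Q^2 / (g * b^2))^(1/3):
Q^2 = 38.26^2 = 1463.83.
g * b^2 = 9.81 * 1.8^2 = 9.81 * 3.24 = 31.78.
Q^2 / (g*b^2) = 1463.83 / 31.78 = 46.0614.
yc = 46.0614^(1/3) = 3.5845 m.

3.5845


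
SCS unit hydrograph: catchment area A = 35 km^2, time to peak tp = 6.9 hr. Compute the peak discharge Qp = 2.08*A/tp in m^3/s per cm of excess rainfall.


SCS formula: Qp = 2.08 * A / tp.
Qp = 2.08 * 35 / 6.9
   = 72.8 / 6.9
   = 10.55 m^3/s per cm.

10.55


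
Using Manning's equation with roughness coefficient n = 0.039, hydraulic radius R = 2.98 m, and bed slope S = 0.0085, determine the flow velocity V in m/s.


Manning's equation gives V = (1/n) * R^(2/3) * S^(1/2).
First, compute R^(2/3) = 2.98^(2/3) = 2.0708.
Next, S^(1/2) = 0.0085^(1/2) = 0.092195.
Then 1/n = 1/0.039 = 25.64.
V = 25.64 * 2.0708 * 0.092195 = 4.8954 m/s.

4.8954


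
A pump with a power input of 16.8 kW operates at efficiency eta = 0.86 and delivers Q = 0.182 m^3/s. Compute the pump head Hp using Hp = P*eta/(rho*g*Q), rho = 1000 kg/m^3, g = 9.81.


Pump head formula: Hp = P * eta / (rho * g * Q).
Numerator: P * eta = 16.8 * 1000 * 0.86 = 14448.0 W.
Denominator: rho * g * Q = 1000 * 9.81 * 0.182 = 1785.42.
Hp = 14448.0 / 1785.42 = 8.09 m.

8.09


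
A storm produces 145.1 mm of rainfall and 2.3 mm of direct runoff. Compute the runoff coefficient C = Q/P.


The runoff coefficient C = runoff depth / rainfall depth.
C = 2.3 / 145.1
  = 0.0159.

0.0159


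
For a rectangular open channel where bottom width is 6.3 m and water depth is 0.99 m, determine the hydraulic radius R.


For a rectangular section:
Flow area A = b * y = 6.3 * 0.99 = 6.24 m^2.
Wetted perimeter P = b + 2y = 6.3 + 2*0.99 = 8.28 m.
Hydraulic radius R = A/P = 6.24 / 8.28 = 0.7533 m.

0.7533


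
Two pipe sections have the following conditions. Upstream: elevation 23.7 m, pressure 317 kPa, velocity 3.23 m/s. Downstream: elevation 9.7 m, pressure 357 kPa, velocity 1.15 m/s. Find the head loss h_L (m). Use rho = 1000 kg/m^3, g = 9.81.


Total head at each section: H = z + p/(rho*g) + V^2/(2g).
H1 = 23.7 + 317*1000/(1000*9.81) + 3.23^2/(2*9.81)
   = 23.7 + 32.314 + 0.5317
   = 56.546 m.
H2 = 9.7 + 357*1000/(1000*9.81) + 1.15^2/(2*9.81)
   = 9.7 + 36.391 + 0.0674
   = 46.159 m.
h_L = H1 - H2 = 56.546 - 46.159 = 10.387 m.

10.387


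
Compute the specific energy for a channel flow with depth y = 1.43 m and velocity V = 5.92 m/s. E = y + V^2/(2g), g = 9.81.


Specific energy E = y + V^2/(2g).
Velocity head = V^2/(2g) = 5.92^2 / (2*9.81) = 35.0464 / 19.62 = 1.7863 m.
E = 1.43 + 1.7863 = 3.2163 m.

3.2163


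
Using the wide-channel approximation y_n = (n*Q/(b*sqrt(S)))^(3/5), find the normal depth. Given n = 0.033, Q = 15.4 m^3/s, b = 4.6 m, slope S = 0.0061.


We use the wide-channel approximation y_n = (n*Q/(b*sqrt(S)))^(3/5).
sqrt(S) = sqrt(0.0061) = 0.078102.
Numerator: n*Q = 0.033 * 15.4 = 0.5082.
Denominator: b*sqrt(S) = 4.6 * 0.078102 = 0.359269.
arg = 1.4145.
y_n = 1.4145^(3/5) = 1.2313 m.

1.2313


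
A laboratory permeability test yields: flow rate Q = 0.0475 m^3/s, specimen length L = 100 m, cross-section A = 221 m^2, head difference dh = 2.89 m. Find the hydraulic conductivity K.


From K = Q*L / (A*dh):
Numerator: Q*L = 0.0475 * 100 = 4.75.
Denominator: A*dh = 221 * 2.89 = 638.69.
K = 4.75 / 638.69 = 0.007437 m/s.

0.007437


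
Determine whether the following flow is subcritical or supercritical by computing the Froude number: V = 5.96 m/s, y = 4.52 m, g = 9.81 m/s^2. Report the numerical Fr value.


The Froude number is defined as Fr = V / sqrt(g*y).
g*y = 9.81 * 4.52 = 44.3412.
sqrt(g*y) = sqrt(44.3412) = 6.6589.
Fr = 5.96 / 6.6589 = 0.895.
Since Fr < 1, the flow is subcritical.

0.895


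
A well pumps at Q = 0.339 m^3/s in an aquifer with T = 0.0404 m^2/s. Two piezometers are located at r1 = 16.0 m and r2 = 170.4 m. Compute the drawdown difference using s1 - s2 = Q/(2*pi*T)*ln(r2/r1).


Thiem equation: s1 - s2 = Q/(2*pi*T) * ln(r2/r1).
ln(r2/r1) = ln(170.4/16.0) = 2.3656.
Q/(2*pi*T) = 0.339 / (2*pi*0.0404) = 0.339 / 0.2538 = 1.3355.
s1 - s2 = 1.3355 * 2.3656 = 3.1592 m.

3.1592


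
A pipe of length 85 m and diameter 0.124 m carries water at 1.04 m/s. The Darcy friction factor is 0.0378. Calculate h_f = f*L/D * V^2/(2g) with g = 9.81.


Darcy-Weisbach equation: h_f = f * (L/D) * V^2/(2g).
f * L/D = 0.0378 * 85/0.124 = 25.9113.
V^2/(2g) = 1.04^2 / (2*9.81) = 1.0816 / 19.62 = 0.0551 m.
h_f = 25.9113 * 0.0551 = 1.428 m.

1.428


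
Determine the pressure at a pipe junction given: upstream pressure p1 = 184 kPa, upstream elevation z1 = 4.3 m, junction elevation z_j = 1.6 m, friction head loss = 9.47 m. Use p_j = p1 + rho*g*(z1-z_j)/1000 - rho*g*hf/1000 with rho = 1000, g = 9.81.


Junction pressure: p_j = p1 + rho*g*(z1 - z_j)/1000 - rho*g*hf/1000.
Elevation term = 1000*9.81*(4.3 - 1.6)/1000 = 26.487 kPa.
Friction term = 1000*9.81*9.47/1000 = 92.901 kPa.
p_j = 184 + 26.487 - 92.901 = 117.59 kPa.

117.59


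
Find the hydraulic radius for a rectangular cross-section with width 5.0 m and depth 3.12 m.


For a rectangular section:
Flow area A = b * y = 5.0 * 3.12 = 15.6 m^2.
Wetted perimeter P = b + 2y = 5.0 + 2*3.12 = 11.24 m.
Hydraulic radius R = A/P = 15.6 / 11.24 = 1.3879 m.

1.3879


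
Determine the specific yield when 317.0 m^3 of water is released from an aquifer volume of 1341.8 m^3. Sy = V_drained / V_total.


Specific yield Sy = Volume drained / Total volume.
Sy = 317.0 / 1341.8
   = 0.2362.

0.2362


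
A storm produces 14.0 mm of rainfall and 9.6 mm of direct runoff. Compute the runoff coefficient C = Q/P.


The runoff coefficient C = runoff depth / rainfall depth.
C = 9.6 / 14.0
  = 0.6857.

0.6857


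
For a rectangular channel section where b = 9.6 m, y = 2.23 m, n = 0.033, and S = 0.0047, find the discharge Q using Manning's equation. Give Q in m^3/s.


For a rectangular channel, the cross-sectional area A = b * y = 9.6 * 2.23 = 21.41 m^2.
The wetted perimeter P = b + 2y = 9.6 + 2*2.23 = 14.06 m.
Hydraulic radius R = A/P = 21.41/14.06 = 1.5226 m.
Velocity V = (1/n)*R^(2/3)*S^(1/2) = (1/0.033)*1.5226^(2/3)*0.0047^(1/2) = 2.7496 m/s.
Discharge Q = A * V = 21.41 * 2.7496 = 58.862 m^3/s.

58.862


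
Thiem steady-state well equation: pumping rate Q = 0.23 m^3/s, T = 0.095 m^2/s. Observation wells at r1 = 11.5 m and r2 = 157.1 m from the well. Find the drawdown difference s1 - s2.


Thiem equation: s1 - s2 = Q/(2*pi*T) * ln(r2/r1).
ln(r2/r1) = ln(157.1/11.5) = 2.6145.
Q/(2*pi*T) = 0.23 / (2*pi*0.095) = 0.23 / 0.5969 = 0.3853.
s1 - s2 = 0.3853 * 2.6145 = 1.0074 m.

1.0074


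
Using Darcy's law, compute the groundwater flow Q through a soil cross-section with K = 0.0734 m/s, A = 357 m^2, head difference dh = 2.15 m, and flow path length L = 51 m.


Darcy's law: Q = K * A * i, where i = dh/L.
Hydraulic gradient i = 2.15 / 51 = 0.042157.
Q = 0.0734 * 357 * 0.042157
  = 1.1047 m^3/s.

1.1047


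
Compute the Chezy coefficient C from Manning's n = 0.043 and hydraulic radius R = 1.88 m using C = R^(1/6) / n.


The Chezy coefficient relates to Manning's n through C = R^(1/6) / n.
R^(1/6) = 1.88^(1/6) = 1.110946.
C = 1.110946 / 0.043 = 25.84 m^(1/2)/s.

25.84


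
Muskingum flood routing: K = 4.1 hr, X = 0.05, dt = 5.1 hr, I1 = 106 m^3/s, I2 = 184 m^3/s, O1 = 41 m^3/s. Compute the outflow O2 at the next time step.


Muskingum coefficients:
denom = 2*K*(1-X) + dt = 2*4.1*(1-0.05) + 5.1 = 12.89.
C0 = (dt - 2*K*X)/denom = (5.1 - 2*4.1*0.05)/12.89 = 0.3638.
C1 = (dt + 2*K*X)/denom = (5.1 + 2*4.1*0.05)/12.89 = 0.4275.
C2 = (2*K*(1-X) - dt)/denom = 0.2087.
O2 = C0*I2 + C1*I1 + C2*O1
   = 0.3638*184 + 0.4275*106 + 0.2087*41
   = 120.82 m^3/s.

120.82


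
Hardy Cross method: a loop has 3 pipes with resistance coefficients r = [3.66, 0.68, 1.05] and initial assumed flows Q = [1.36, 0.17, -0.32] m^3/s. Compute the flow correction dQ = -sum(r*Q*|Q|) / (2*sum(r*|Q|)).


Numerator terms (r*Q*|Q|): 3.66*1.36*|1.36| = 6.7695; 0.68*0.17*|0.17| = 0.0197; 1.05*-0.32*|-0.32| = -0.1075.
Sum of numerator = 6.6817.
Denominator terms (r*|Q|): 3.66*|1.36| = 4.9776; 0.68*|0.17| = 0.1156; 1.05*|-0.32| = 0.336.
2 * sum of denominator = 2 * 5.4292 = 10.8584.
dQ = -6.6817 / 10.8584 = -0.6153 m^3/s.

-0.6153


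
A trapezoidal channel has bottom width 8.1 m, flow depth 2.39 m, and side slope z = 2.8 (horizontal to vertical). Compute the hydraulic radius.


For a trapezoidal section with side slope z:
A = (b + z*y)*y = (8.1 + 2.8*2.39)*2.39 = 35.353 m^2.
P = b + 2*y*sqrt(1 + z^2) = 8.1 + 2*2.39*sqrt(1 + 2.8^2) = 22.312 m.
R = A/P = 35.353 / 22.312 = 1.5845 m.

1.5845


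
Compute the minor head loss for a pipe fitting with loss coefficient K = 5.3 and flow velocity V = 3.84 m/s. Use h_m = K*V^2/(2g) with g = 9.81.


Minor loss formula: h_m = K * V^2/(2g).
V^2 = 3.84^2 = 14.7456.
V^2/(2g) = 14.7456 / 19.62 = 0.7516 m.
h_m = 5.3 * 0.7516 = 3.9833 m.

3.9833


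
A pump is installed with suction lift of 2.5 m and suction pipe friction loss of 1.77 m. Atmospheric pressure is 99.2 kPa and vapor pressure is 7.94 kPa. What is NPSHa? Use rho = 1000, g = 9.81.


NPSHa = p_atm/(rho*g) - z_s - hf_s - p_vap/(rho*g).
p_atm/(rho*g) = 99.2*1000 / (1000*9.81) = 10.112 m.
p_vap/(rho*g) = 7.94*1000 / (1000*9.81) = 0.809 m.
NPSHa = 10.112 - 2.5 - 1.77 - 0.809
      = 5.03 m.

5.03


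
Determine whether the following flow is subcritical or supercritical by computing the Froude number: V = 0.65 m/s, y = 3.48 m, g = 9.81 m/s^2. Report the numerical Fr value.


The Froude number is defined as Fr = V / sqrt(g*y).
g*y = 9.81 * 3.48 = 34.1388.
sqrt(g*y) = sqrt(34.1388) = 5.8428.
Fr = 0.65 / 5.8428 = 0.1112.
Since Fr < 1, the flow is subcritical.

0.1112


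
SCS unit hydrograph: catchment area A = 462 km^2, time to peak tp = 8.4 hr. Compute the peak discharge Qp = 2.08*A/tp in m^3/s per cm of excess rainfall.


SCS formula: Qp = 2.08 * A / tp.
Qp = 2.08 * 462 / 8.4
   = 960.96 / 8.4
   = 114.4 m^3/s per cm.

114.4


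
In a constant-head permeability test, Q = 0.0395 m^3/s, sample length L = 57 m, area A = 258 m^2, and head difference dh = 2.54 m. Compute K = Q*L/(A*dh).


From K = Q*L / (A*dh):
Numerator: Q*L = 0.0395 * 57 = 2.2515.
Denominator: A*dh = 258 * 2.54 = 655.32.
K = 2.2515 / 655.32 = 0.003436 m/s.

0.003436


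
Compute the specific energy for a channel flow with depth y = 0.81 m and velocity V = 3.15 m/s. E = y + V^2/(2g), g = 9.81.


Specific energy E = y + V^2/(2g).
Velocity head = V^2/(2g) = 3.15^2 / (2*9.81) = 9.9225 / 19.62 = 0.5057 m.
E = 0.81 + 0.5057 = 1.3157 m.

1.3157


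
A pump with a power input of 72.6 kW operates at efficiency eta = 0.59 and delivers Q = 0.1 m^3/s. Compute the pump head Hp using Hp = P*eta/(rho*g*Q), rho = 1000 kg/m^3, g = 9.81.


Pump head formula: Hp = P * eta / (rho * g * Q).
Numerator: P * eta = 72.6 * 1000 * 0.59 = 42834.0 W.
Denominator: rho * g * Q = 1000 * 9.81 * 0.1 = 981.0.
Hp = 42834.0 / 981.0 = 43.66 m.

43.66


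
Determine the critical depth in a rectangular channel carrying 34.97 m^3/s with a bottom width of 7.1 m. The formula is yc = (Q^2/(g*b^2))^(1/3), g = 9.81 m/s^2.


Using yc = (Q^2 / (g * b^2))^(1/3):
Q^2 = 34.97^2 = 1222.9.
g * b^2 = 9.81 * 7.1^2 = 9.81 * 50.41 = 494.52.
Q^2 / (g*b^2) = 1222.9 / 494.52 = 2.4729.
yc = 2.4729^(1/3) = 1.3523 m.

1.3523


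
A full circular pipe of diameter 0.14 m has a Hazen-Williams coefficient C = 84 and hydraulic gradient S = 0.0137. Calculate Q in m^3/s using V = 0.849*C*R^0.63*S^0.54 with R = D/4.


For a full circular pipe, R = D/4 = 0.14/4 = 0.035 m.
V = 0.849 * 84 * 0.035^0.63 * 0.0137^0.54
  = 0.849 * 84 * 0.120994 * 0.098589
  = 0.8507 m/s.
Pipe area A = pi*D^2/4 = pi*0.14^2/4 = 0.0154 m^2.
Q = A * V = 0.0154 * 0.8507 = 0.0131 m^3/s.

0.0131
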